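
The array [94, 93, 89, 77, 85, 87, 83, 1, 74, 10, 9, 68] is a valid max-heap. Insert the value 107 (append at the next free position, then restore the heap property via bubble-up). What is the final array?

append 107 at index 12 → [94, 93, 89, 77, 85, 87, 83, 1, 74, 10, 9, 68, 107]
107 > parent 87 at index 5, swap → [94, 93, 89, 77, 85, 107, 83, 1, 74, 10, 9, 68, 87]
107 > parent 89 at index 2, swap → [94, 93, 107, 77, 85, 89, 83, 1, 74, 10, 9, 68, 87]
107 > parent 94 at index 0, swap → [107, 93, 94, 77, 85, 89, 83, 1, 74, 10, 9, 68, 87]

[107, 93, 94, 77, 85, 89, 83, 1, 74, 10, 9, 68, 87]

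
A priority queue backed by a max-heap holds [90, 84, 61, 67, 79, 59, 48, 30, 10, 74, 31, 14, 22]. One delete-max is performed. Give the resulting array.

[84, 79, 61, 67, 74, 59, 48, 30, 10, 22, 31, 14]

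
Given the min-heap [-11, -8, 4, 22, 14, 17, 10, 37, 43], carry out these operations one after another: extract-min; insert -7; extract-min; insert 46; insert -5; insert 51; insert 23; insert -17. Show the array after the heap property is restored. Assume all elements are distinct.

[-17, -5, -7, 22, 14, 4, 10, 37, 46, 43, 51, 23, 17]

extract-min → returns -11:
  remove root -11; move last element 43 to root → [43, -8, 4, 22, 14, 17, 10, 37]
  43 vs smaller child -8 at index 1, swap → [-8, 43, 4, 22, 14, 17, 10, 37]
  43 vs smaller child 14 at index 4, swap → [-8, 14, 4, 22, 43, 17, 10, 37]
insert -7:
  append -7 at index 8 → [-8, 14, 4, 22, 43, 17, 10, 37, -7]
  -7 < parent 22 at index 3, swap → [-8, 14, 4, -7, 43, 17, 10, 37, 22]
  -7 < parent 14 at index 1, swap → [-8, -7, 4, 14, 43, 17, 10, 37, 22]
extract-min → returns -8:
  remove root -8; move last element 22 to root → [22, -7, 4, 14, 43, 17, 10, 37]
  22 vs smaller child -7 at index 1, swap → [-7, 22, 4, 14, 43, 17, 10, 37]
  22 vs smaller child 14 at index 3, swap → [-7, 14, 4, 22, 43, 17, 10, 37]
insert 46:
  append 46 at index 8 → [-7, 14, 4, 22, 43, 17, 10, 37, 46] (no swap needed)
insert -5:
  append -5 at index 9 → [-7, 14, 4, 22, 43, 17, 10, 37, 46, -5]
  -5 < parent 43 at index 4, swap → [-7, 14, 4, 22, -5, 17, 10, 37, 46, 43]
  -5 < parent 14 at index 1, swap → [-7, -5, 4, 22, 14, 17, 10, 37, 46, 43]
insert 51:
  append 51 at index 10 → [-7, -5, 4, 22, 14, 17, 10, 37, 46, 43, 51] (no swap needed)
insert 23:
  append 23 at index 11 → [-7, -5, 4, 22, 14, 17, 10, 37, 46, 43, 51, 23] (no swap needed)
insert -17:
  append -17 at index 12 → [-7, -5, 4, 22, 14, 17, 10, 37, 46, 43, 51, 23, -17]
  -17 < parent 17 at index 5, swap → [-7, -5, 4, 22, 14, -17, 10, 37, 46, 43, 51, 23, 17]
  -17 < parent 4 at index 2, swap → [-7, -5, -17, 22, 14, 4, 10, 37, 46, 43, 51, 23, 17]
  -17 < parent -7 at index 0, swap → [-17, -5, -7, 22, 14, 4, 10, 37, 46, 43, 51, 23, 17]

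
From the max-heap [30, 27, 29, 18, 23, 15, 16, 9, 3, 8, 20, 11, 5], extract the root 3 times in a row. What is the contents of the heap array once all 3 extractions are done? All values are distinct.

[23, 20, 16, 18, 11, 15, 5, 9, 3, 8]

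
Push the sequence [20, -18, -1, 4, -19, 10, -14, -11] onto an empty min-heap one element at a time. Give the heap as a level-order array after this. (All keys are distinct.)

[-19, -18, -14, -11, 4, 10, -1, 20]

Insert 20:
  append 20 at index 0 → [20] (no swap needed)
Insert -18:
  append -18 at index 1 → [20, -18]
  -18 < parent 20 at index 0, swap → [-18, 20]
Insert -1:
  append -1 at index 2 → [-18, 20, -1] (no swap needed)
Insert 4:
  append 4 at index 3 → [-18, 20, -1, 4]
  4 < parent 20 at index 1, swap → [-18, 4, -1, 20]
Insert -19:
  append -19 at index 4 → [-18, 4, -1, 20, -19]
  -19 < parent 4 at index 1, swap → [-18, -19, -1, 20, 4]
  -19 < parent -18 at index 0, swap → [-19, -18, -1, 20, 4]
Insert 10:
  append 10 at index 5 → [-19, -18, -1, 20, 4, 10] (no swap needed)
Insert -14:
  append -14 at index 6 → [-19, -18, -1, 20, 4, 10, -14]
  -14 < parent -1 at index 2, swap → [-19, -18, -14, 20, 4, 10, -1]
Insert -11:
  append -11 at index 7 → [-19, -18, -14, 20, 4, 10, -1, -11]
  -11 < parent 20 at index 3, swap → [-19, -18, -14, -11, 4, 10, -1, 20]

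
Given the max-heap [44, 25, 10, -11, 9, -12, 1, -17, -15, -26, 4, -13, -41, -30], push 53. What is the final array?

[53, 25, 44, -11, 9, -12, 10, -17, -15, -26, 4, -13, -41, -30, 1]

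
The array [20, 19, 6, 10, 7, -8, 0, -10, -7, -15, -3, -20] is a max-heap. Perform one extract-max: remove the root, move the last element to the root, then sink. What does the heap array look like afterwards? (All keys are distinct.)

[19, 10, 6, -7, 7, -8, 0, -10, -20, -15, -3]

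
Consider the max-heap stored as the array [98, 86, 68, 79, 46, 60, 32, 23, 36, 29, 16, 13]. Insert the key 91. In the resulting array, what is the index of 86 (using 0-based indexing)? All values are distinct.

1

append 91 at index 12 → [98, 86, 68, 79, 46, 60, 32, 23, 36, 29, 16, 13, 91]
91 > parent 60 at index 5, swap → [98, 86, 68, 79, 46, 91, 32, 23, 36, 29, 16, 13, 60]
91 > parent 68 at index 2, swap → [98, 86, 91, 79, 46, 68, 32, 23, 36, 29, 16, 13, 60]
resulting array: [98, 86, 91, 79, 46, 68, 32, 23, 36, 29, 16, 13, 60]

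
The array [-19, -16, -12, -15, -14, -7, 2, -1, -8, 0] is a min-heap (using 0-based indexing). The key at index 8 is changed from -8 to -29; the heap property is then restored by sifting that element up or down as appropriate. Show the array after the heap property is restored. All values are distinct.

set index 8 from -8 to -29 → [-19, -16, -12, -15, -14, -7, 2, -1, -29, 0]
-29 < parent -15 at index 3, swap → [-19, -16, -12, -29, -14, -7, 2, -1, -15, 0]
-29 < parent -16 at index 1, swap → [-19, -29, -12, -16, -14, -7, 2, -1, -15, 0]
-29 < parent -19 at index 0, swap → [-29, -19, -12, -16, -14, -7, 2, -1, -15, 0]

[-29, -19, -12, -16, -14, -7, 2, -1, -15, 0]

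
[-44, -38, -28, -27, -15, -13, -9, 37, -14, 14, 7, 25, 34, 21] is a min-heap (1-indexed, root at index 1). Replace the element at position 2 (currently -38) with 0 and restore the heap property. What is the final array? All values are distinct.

[-44, -27, -28, -14, -15, -13, -9, 37, 0, 14, 7, 25, 34, 21]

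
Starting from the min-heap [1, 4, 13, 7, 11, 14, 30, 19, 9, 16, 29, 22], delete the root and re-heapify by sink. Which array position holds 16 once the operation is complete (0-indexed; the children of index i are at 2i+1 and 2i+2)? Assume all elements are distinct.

9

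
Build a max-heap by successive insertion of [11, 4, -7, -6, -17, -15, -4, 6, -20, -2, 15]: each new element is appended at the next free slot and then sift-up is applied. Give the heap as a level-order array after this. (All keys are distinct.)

[15, 11, -4, 4, 6, -15, -7, -6, -20, -17, -2]

Insert 11:
  append 11 at index 0 → [11] (no swap needed)
Insert 4:
  append 4 at index 1 → [11, 4] (no swap needed)
Insert -7:
  append -7 at index 2 → [11, 4, -7] (no swap needed)
Insert -6:
  append -6 at index 3 → [11, 4, -7, -6] (no swap needed)
Insert -17:
  append -17 at index 4 → [11, 4, -7, -6, -17] (no swap needed)
Insert -15:
  append -15 at index 5 → [11, 4, -7, -6, -17, -15] (no swap needed)
Insert -4:
  append -4 at index 6 → [11, 4, -7, -6, -17, -15, -4]
  -4 > parent -7 at index 2, swap → [11, 4, -4, -6, -17, -15, -7]
Insert 6:
  append 6 at index 7 → [11, 4, -4, -6, -17, -15, -7, 6]
  6 > parent -6 at index 3, swap → [11, 4, -4, 6, -17, -15, -7, -6]
  6 > parent 4 at index 1, swap → [11, 6, -4, 4, -17, -15, -7, -6]
Insert -20:
  append -20 at index 8 → [11, 6, -4, 4, -17, -15, -7, -6, -20] (no swap needed)
Insert -2:
  append -2 at index 9 → [11, 6, -4, 4, -17, -15, -7, -6, -20, -2]
  -2 > parent -17 at index 4, swap → [11, 6, -4, 4, -2, -15, -7, -6, -20, -17]
Insert 15:
  append 15 at index 10 → [11, 6, -4, 4, -2, -15, -7, -6, -20, -17, 15]
  15 > parent -2 at index 4, swap → [11, 6, -4, 4, 15, -15, -7, -6, -20, -17, -2]
  15 > parent 6 at index 1, swap → [11, 15, -4, 4, 6, -15, -7, -6, -20, -17, -2]
  15 > parent 11 at index 0, swap → [15, 11, -4, 4, 6, -15, -7, -6, -20, -17, -2]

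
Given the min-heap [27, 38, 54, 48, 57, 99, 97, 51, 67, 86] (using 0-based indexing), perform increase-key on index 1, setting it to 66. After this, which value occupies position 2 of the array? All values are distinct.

54

set index 1 from 38 to 66 → [27, 66, 54, 48, 57, 99, 97, 51, 67, 86]
66 vs smaller child 48 at index 3, swap → [27, 48, 54, 66, 57, 99, 97, 51, 67, 86]
66 vs smaller child 51 at index 7, swap → [27, 48, 54, 51, 57, 99, 97, 66, 67, 86]
resulting array: [27, 48, 54, 51, 57, 99, 97, 66, 67, 86]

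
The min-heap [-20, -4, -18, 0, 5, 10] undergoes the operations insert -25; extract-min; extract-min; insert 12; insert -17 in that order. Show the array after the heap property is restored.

[-18, -4, -17, 0, 5, 12, 10]

insert -25:
  append -25 at index 6 → [-20, -4, -18, 0, 5, 10, -25]
  -25 < parent -18 at index 2, swap → [-20, -4, -25, 0, 5, 10, -18]
  -25 < parent -20 at index 0, swap → [-25, -4, -20, 0, 5, 10, -18]
extract-min → returns -25:
  remove root -25; move last element -18 to root → [-18, -4, -20, 0, 5, 10]
  -18 vs smaller child -20 at index 2, swap → [-20, -4, -18, 0, 5, 10]
extract-min → returns -20:
  remove root -20; move last element 10 to root → [10, -4, -18, 0, 5]
  10 vs smaller child -18 at index 2, swap → [-18, -4, 10, 0, 5]
insert 12:
  append 12 at index 5 → [-18, -4, 10, 0, 5, 12] (no swap needed)
insert -17:
  append -17 at index 6 → [-18, -4, 10, 0, 5, 12, -17]
  -17 < parent 10 at index 2, swap → [-18, -4, -17, 0, 5, 12, 10]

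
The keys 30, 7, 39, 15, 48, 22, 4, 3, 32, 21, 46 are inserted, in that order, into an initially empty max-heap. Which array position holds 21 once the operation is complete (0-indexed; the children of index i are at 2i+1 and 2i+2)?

Insert 30:
  append 30 at index 0 → [30] (no swap needed)
Insert 7:
  append 7 at index 1 → [30, 7] (no swap needed)
Insert 39:
  append 39 at index 2 → [30, 7, 39]
  39 > parent 30 at index 0, swap → [39, 7, 30]
Insert 15:
  append 15 at index 3 → [39, 7, 30, 15]
  15 > parent 7 at index 1, swap → [39, 15, 30, 7]
Insert 48:
  append 48 at index 4 → [39, 15, 30, 7, 48]
  48 > parent 15 at index 1, swap → [39, 48, 30, 7, 15]
  48 > parent 39 at index 0, swap → [48, 39, 30, 7, 15]
Insert 22:
  append 22 at index 5 → [48, 39, 30, 7, 15, 22] (no swap needed)
Insert 4:
  append 4 at index 6 → [48, 39, 30, 7, 15, 22, 4] (no swap needed)
Insert 3:
  append 3 at index 7 → [48, 39, 30, 7, 15, 22, 4, 3] (no swap needed)
Insert 32:
  append 32 at index 8 → [48, 39, 30, 7, 15, 22, 4, 3, 32]
  32 > parent 7 at index 3, swap → [48, 39, 30, 32, 15, 22, 4, 3, 7]
Insert 21:
  append 21 at index 9 → [48, 39, 30, 32, 15, 22, 4, 3, 7, 21]
  21 > parent 15 at index 4, swap → [48, 39, 30, 32, 21, 22, 4, 3, 7, 15]
Insert 46:
  append 46 at index 10 → [48, 39, 30, 32, 21, 22, 4, 3, 7, 15, 46]
  46 > parent 21 at index 4, swap → [48, 39, 30, 32, 46, 22, 4, 3, 7, 15, 21]
  46 > parent 39 at index 1, swap → [48, 46, 30, 32, 39, 22, 4, 3, 7, 15, 21]
resulting array: [48, 46, 30, 32, 39, 22, 4, 3, 7, 15, 21]

10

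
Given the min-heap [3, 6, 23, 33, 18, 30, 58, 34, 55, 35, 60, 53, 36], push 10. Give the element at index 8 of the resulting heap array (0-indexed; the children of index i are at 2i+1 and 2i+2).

append 10 at index 13 → [3, 6, 23, 33, 18, 30, 58, 34, 55, 35, 60, 53, 36, 10]
10 < parent 58 at index 6, swap → [3, 6, 23, 33, 18, 30, 10, 34, 55, 35, 60, 53, 36, 58]
10 < parent 23 at index 2, swap → [3, 6, 10, 33, 18, 30, 23, 34, 55, 35, 60, 53, 36, 58]
resulting array: [3, 6, 10, 33, 18, 30, 23, 34, 55, 35, 60, 53, 36, 58]

55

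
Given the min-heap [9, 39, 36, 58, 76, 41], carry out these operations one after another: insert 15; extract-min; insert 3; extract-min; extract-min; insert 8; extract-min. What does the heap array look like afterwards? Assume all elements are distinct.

[36, 39, 41, 58, 76]

insert 15:
  append 15 at index 6 → [9, 39, 36, 58, 76, 41, 15]
  15 < parent 36 at index 2, swap → [9, 39, 15, 58, 76, 41, 36]
extract-min → returns 9:
  remove root 9; move last element 36 to root → [36, 39, 15, 58, 76, 41]
  36 vs smaller child 15 at index 2, swap → [15, 39, 36, 58, 76, 41]
insert 3:
  append 3 at index 6 → [15, 39, 36, 58, 76, 41, 3]
  3 < parent 36 at index 2, swap → [15, 39, 3, 58, 76, 41, 36]
  3 < parent 15 at index 0, swap → [3, 39, 15, 58, 76, 41, 36]
extract-min → returns 3:
  remove root 3; move last element 36 to root → [36, 39, 15, 58, 76, 41]
  36 vs smaller child 15 at index 2, swap → [15, 39, 36, 58, 76, 41]
extract-min → returns 15:
  remove root 15; move last element 41 to root → [41, 39, 36, 58, 76]
  41 vs smaller child 36 at index 2, swap → [36, 39, 41, 58, 76]
insert 8:
  append 8 at index 5 → [36, 39, 41, 58, 76, 8]
  8 < parent 41 at index 2, swap → [36, 39, 8, 58, 76, 41]
  8 < parent 36 at index 0, swap → [8, 39, 36, 58, 76, 41]
extract-min → returns 8:
  remove root 8; move last element 41 to root → [41, 39, 36, 58, 76]
  41 vs smaller child 36 at index 2, swap → [36, 39, 41, 58, 76]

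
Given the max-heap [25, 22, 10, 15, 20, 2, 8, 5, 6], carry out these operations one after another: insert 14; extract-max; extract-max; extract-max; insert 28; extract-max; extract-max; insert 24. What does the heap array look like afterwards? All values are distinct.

insert 14:
  append 14 at index 9 → [25, 22, 10, 15, 20, 2, 8, 5, 6, 14] (no swap needed)
extract-max → returns 25:
  remove root 25; move last element 14 to root → [14, 22, 10, 15, 20, 2, 8, 5, 6]
  14 vs larger child 22 at index 1, swap → [22, 14, 10, 15, 20, 2, 8, 5, 6]
  14 vs larger child 20 at index 4, swap → [22, 20, 10, 15, 14, 2, 8, 5, 6]
extract-max → returns 22:
  remove root 22; move last element 6 to root → [6, 20, 10, 15, 14, 2, 8, 5]
  6 vs larger child 20 at index 1, swap → [20, 6, 10, 15, 14, 2, 8, 5]
  6 vs larger child 15 at index 3, swap → [20, 15, 10, 6, 14, 2, 8, 5]
extract-max → returns 20:
  remove root 20; move last element 5 to root → [5, 15, 10, 6, 14, 2, 8]
  5 vs larger child 15 at index 1, swap → [15, 5, 10, 6, 14, 2, 8]
  5 vs larger child 14 at index 4, swap → [15, 14, 10, 6, 5, 2, 8]
insert 28:
  append 28 at index 7 → [15, 14, 10, 6, 5, 2, 8, 28]
  28 > parent 6 at index 3, swap → [15, 14, 10, 28, 5, 2, 8, 6]
  28 > parent 14 at index 1, swap → [15, 28, 10, 14, 5, 2, 8, 6]
  28 > parent 15 at index 0, swap → [28, 15, 10, 14, 5, 2, 8, 6]
extract-max → returns 28:
  remove root 28; move last element 6 to root → [6, 15, 10, 14, 5, 2, 8]
  6 vs larger child 15 at index 1, swap → [15, 6, 10, 14, 5, 2, 8]
  6 vs larger child 14 at index 3, swap → [15, 14, 10, 6, 5, 2, 8]
extract-max → returns 15:
  remove root 15; move last element 8 to root → [8, 14, 10, 6, 5, 2]
  8 vs larger child 14 at index 1, swap → [14, 8, 10, 6, 5, 2]
insert 24:
  append 24 at index 6 → [14, 8, 10, 6, 5, 2, 24]
  24 > parent 10 at index 2, swap → [14, 8, 24, 6, 5, 2, 10]
  24 > parent 14 at index 0, swap → [24, 8, 14, 6, 5, 2, 10]

[24, 8, 14, 6, 5, 2, 10]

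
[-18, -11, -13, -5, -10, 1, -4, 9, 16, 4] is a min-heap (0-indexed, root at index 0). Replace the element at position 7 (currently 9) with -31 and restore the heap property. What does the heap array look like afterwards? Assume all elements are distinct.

set index 7 from 9 to -31 → [-18, -11, -13, -5, -10, 1, -4, -31, 16, 4]
-31 < parent -5 at index 3, swap → [-18, -11, -13, -31, -10, 1, -4, -5, 16, 4]
-31 < parent -11 at index 1, swap → [-18, -31, -13, -11, -10, 1, -4, -5, 16, 4]
-31 < parent -18 at index 0, swap → [-31, -18, -13, -11, -10, 1, -4, -5, 16, 4]

[-31, -18, -13, -11, -10, 1, -4, -5, 16, 4]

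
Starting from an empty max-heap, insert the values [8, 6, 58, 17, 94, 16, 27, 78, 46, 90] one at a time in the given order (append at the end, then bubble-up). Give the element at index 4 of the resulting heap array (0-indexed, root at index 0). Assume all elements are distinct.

Insert 8:
  append 8 at index 0 → [8] (no swap needed)
Insert 6:
  append 6 at index 1 → [8, 6] (no swap needed)
Insert 58:
  append 58 at index 2 → [8, 6, 58]
  58 > parent 8 at index 0, swap → [58, 6, 8]
Insert 17:
  append 17 at index 3 → [58, 6, 8, 17]
  17 > parent 6 at index 1, swap → [58, 17, 8, 6]
Insert 94:
  append 94 at index 4 → [58, 17, 8, 6, 94]
  94 > parent 17 at index 1, swap → [58, 94, 8, 6, 17]
  94 > parent 58 at index 0, swap → [94, 58, 8, 6, 17]
Insert 16:
  append 16 at index 5 → [94, 58, 8, 6, 17, 16]
  16 > parent 8 at index 2, swap → [94, 58, 16, 6, 17, 8]
Insert 27:
  append 27 at index 6 → [94, 58, 16, 6, 17, 8, 27]
  27 > parent 16 at index 2, swap → [94, 58, 27, 6, 17, 8, 16]
Insert 78:
  append 78 at index 7 → [94, 58, 27, 6, 17, 8, 16, 78]
  78 > parent 6 at index 3, swap → [94, 58, 27, 78, 17, 8, 16, 6]
  78 > parent 58 at index 1, swap → [94, 78, 27, 58, 17, 8, 16, 6]
Insert 46:
  append 46 at index 8 → [94, 78, 27, 58, 17, 8, 16, 6, 46] (no swap needed)
Insert 90:
  append 90 at index 9 → [94, 78, 27, 58, 17, 8, 16, 6, 46, 90]
  90 > parent 17 at index 4, swap → [94, 78, 27, 58, 90, 8, 16, 6, 46, 17]
  90 > parent 78 at index 1, swap → [94, 90, 27, 58, 78, 8, 16, 6, 46, 17]
resulting array: [94, 90, 27, 58, 78, 8, 16, 6, 46, 17]

78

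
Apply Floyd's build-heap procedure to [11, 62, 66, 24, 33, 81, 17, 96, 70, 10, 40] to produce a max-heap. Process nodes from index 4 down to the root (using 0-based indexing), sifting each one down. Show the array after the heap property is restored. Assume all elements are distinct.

sift down from index 4:
  33 vs larger child 40 at index 10, swap → [11, 62, 66, 24, 40, 81, 17, 96, 70, 10, 33]
sift down from index 3:
  24 vs larger child 96 at index 7, swap → [11, 62, 66, 96, 40, 81, 17, 24, 70, 10, 33]
sift down from index 2:
  66 vs larger child 81 at index 5, swap → [11, 62, 81, 96, 40, 66, 17, 24, 70, 10, 33]
sift down from index 1:
  62 vs larger child 96 at index 3, swap → [11, 96, 81, 62, 40, 66, 17, 24, 70, 10, 33]
  62 vs larger child 70 at index 8, swap → [11, 96, 81, 70, 40, 66, 17, 24, 62, 10, 33]
sift down from index 0:
  11 vs larger child 96 at index 1, swap → [96, 11, 81, 70, 40, 66, 17, 24, 62, 10, 33]
  11 vs larger child 70 at index 3, swap → [96, 70, 81, 11, 40, 66, 17, 24, 62, 10, 33]
  11 vs larger child 62 at index 8, swap → [96, 70, 81, 62, 40, 66, 17, 24, 11, 10, 33]

[96, 70, 81, 62, 40, 66, 17, 24, 11, 10, 33]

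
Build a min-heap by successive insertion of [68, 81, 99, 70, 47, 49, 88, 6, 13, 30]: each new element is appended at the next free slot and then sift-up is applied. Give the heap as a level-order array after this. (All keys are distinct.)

[6, 13, 49, 47, 30, 99, 88, 81, 68, 70]

Insert 68:
  append 68 at index 0 → [68] (no swap needed)
Insert 81:
  append 81 at index 1 → [68, 81] (no swap needed)
Insert 99:
  append 99 at index 2 → [68, 81, 99] (no swap needed)
Insert 70:
  append 70 at index 3 → [68, 81, 99, 70]
  70 < parent 81 at index 1, swap → [68, 70, 99, 81]
Insert 47:
  append 47 at index 4 → [68, 70, 99, 81, 47]
  47 < parent 70 at index 1, swap → [68, 47, 99, 81, 70]
  47 < parent 68 at index 0, swap → [47, 68, 99, 81, 70]
Insert 49:
  append 49 at index 5 → [47, 68, 99, 81, 70, 49]
  49 < parent 99 at index 2, swap → [47, 68, 49, 81, 70, 99]
Insert 88:
  append 88 at index 6 → [47, 68, 49, 81, 70, 99, 88] (no swap needed)
Insert 6:
  append 6 at index 7 → [47, 68, 49, 81, 70, 99, 88, 6]
  6 < parent 81 at index 3, swap → [47, 68, 49, 6, 70, 99, 88, 81]
  6 < parent 68 at index 1, swap → [47, 6, 49, 68, 70, 99, 88, 81]
  6 < parent 47 at index 0, swap → [6, 47, 49, 68, 70, 99, 88, 81]
Insert 13:
  append 13 at index 8 → [6, 47, 49, 68, 70, 99, 88, 81, 13]
  13 < parent 68 at index 3, swap → [6, 47, 49, 13, 70, 99, 88, 81, 68]
  13 < parent 47 at index 1, swap → [6, 13, 49, 47, 70, 99, 88, 81, 68]
Insert 30:
  append 30 at index 9 → [6, 13, 49, 47, 70, 99, 88, 81, 68, 30]
  30 < parent 70 at index 4, swap → [6, 13, 49, 47, 30, 99, 88, 81, 68, 70]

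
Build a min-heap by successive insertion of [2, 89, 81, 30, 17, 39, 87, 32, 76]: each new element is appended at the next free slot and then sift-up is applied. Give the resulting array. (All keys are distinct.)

Insert 2:
  append 2 at index 0 → [2] (no swap needed)
Insert 89:
  append 89 at index 1 → [2, 89] (no swap needed)
Insert 81:
  append 81 at index 2 → [2, 89, 81] (no swap needed)
Insert 30:
  append 30 at index 3 → [2, 89, 81, 30]
  30 < parent 89 at index 1, swap → [2, 30, 81, 89]
Insert 17:
  append 17 at index 4 → [2, 30, 81, 89, 17]
  17 < parent 30 at index 1, swap → [2, 17, 81, 89, 30]
Insert 39:
  append 39 at index 5 → [2, 17, 81, 89, 30, 39]
  39 < parent 81 at index 2, swap → [2, 17, 39, 89, 30, 81]
Insert 87:
  append 87 at index 6 → [2, 17, 39, 89, 30, 81, 87] (no swap needed)
Insert 32:
  append 32 at index 7 → [2, 17, 39, 89, 30, 81, 87, 32]
  32 < parent 89 at index 3, swap → [2, 17, 39, 32, 30, 81, 87, 89]
Insert 76:
  append 76 at index 8 → [2, 17, 39, 32, 30, 81, 87, 89, 76] (no swap needed)

[2, 17, 39, 32, 30, 81, 87, 89, 76]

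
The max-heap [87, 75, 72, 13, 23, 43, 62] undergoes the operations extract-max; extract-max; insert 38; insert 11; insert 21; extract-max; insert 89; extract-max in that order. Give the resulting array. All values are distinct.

extract-max → returns 87:
  remove root 87; move last element 62 to root → [62, 75, 72, 13, 23, 43]
  62 vs larger child 75 at index 1, swap → [75, 62, 72, 13, 23, 43]
extract-max → returns 75:
  remove root 75; move last element 43 to root → [43, 62, 72, 13, 23]
  43 vs larger child 72 at index 2, swap → [72, 62, 43, 13, 23]
insert 38:
  append 38 at index 5 → [72, 62, 43, 13, 23, 38] (no swap needed)
insert 11:
  append 11 at index 6 → [72, 62, 43, 13, 23, 38, 11] (no swap needed)
insert 21:
  append 21 at index 7 → [72, 62, 43, 13, 23, 38, 11, 21]
  21 > parent 13 at index 3, swap → [72, 62, 43, 21, 23, 38, 11, 13]
extract-max → returns 72:
  remove root 72; move last element 13 to root → [13, 62, 43, 21, 23, 38, 11]
  13 vs larger child 62 at index 1, swap → [62, 13, 43, 21, 23, 38, 11]
  13 vs larger child 23 at index 4, swap → [62, 23, 43, 21, 13, 38, 11]
insert 89:
  append 89 at index 7 → [62, 23, 43, 21, 13, 38, 11, 89]
  89 > parent 21 at index 3, swap → [62, 23, 43, 89, 13, 38, 11, 21]
  89 > parent 23 at index 1, swap → [62, 89, 43, 23, 13, 38, 11, 21]
  89 > parent 62 at index 0, swap → [89, 62, 43, 23, 13, 38, 11, 21]
extract-max → returns 89:
  remove root 89; move last element 21 to root → [21, 62, 43, 23, 13, 38, 11]
  21 vs larger child 62 at index 1, swap → [62, 21, 43, 23, 13, 38, 11]
  21 vs larger child 23 at index 3, swap → [62, 23, 43, 21, 13, 38, 11]

[62, 23, 43, 21, 13, 38, 11]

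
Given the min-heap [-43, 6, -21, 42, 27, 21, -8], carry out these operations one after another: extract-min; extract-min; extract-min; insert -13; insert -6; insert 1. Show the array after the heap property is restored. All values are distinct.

[-13, 6, -6, 42, 27, 21, 1]

extract-min → returns -43:
  remove root -43; move last element -8 to root → [-8, 6, -21, 42, 27, 21]
  -8 vs smaller child -21 at index 2, swap → [-21, 6, -8, 42, 27, 21]
extract-min → returns -21:
  remove root -21; move last element 21 to root → [21, 6, -8, 42, 27]
  21 vs smaller child -8 at index 2, swap → [-8, 6, 21, 42, 27]
extract-min → returns -8:
  remove root -8; move last element 27 to root → [27, 6, 21, 42]
  27 vs smaller child 6 at index 1, swap → [6, 27, 21, 42]
insert -13:
  append -13 at index 4 → [6, 27, 21, 42, -13]
  -13 < parent 27 at index 1, swap → [6, -13, 21, 42, 27]
  -13 < parent 6 at index 0, swap → [-13, 6, 21, 42, 27]
insert -6:
  append -6 at index 5 → [-13, 6, 21, 42, 27, -6]
  -6 < parent 21 at index 2, swap → [-13, 6, -6, 42, 27, 21]
insert 1:
  append 1 at index 6 → [-13, 6, -6, 42, 27, 21, 1] (no swap needed)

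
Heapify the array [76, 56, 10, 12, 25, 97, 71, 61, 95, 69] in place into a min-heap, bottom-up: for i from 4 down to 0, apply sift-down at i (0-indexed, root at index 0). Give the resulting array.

[10, 12, 71, 56, 25, 97, 76, 61, 95, 69]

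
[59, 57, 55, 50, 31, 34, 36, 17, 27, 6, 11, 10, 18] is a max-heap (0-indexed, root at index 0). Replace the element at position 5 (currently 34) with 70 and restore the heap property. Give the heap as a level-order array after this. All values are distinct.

set index 5 from 34 to 70 → [59, 57, 55, 50, 31, 70, 36, 17, 27, 6, 11, 10, 18]
70 > parent 55 at index 2, swap → [59, 57, 70, 50, 31, 55, 36, 17, 27, 6, 11, 10, 18]
70 > parent 59 at index 0, swap → [70, 57, 59, 50, 31, 55, 36, 17, 27, 6, 11, 10, 18]

[70, 57, 59, 50, 31, 55, 36, 17, 27, 6, 11, 10, 18]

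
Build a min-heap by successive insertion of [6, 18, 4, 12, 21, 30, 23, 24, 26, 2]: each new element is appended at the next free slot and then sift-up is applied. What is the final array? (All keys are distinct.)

[2, 4, 6, 18, 12, 30, 23, 24, 26, 21]

Insert 6:
  append 6 at index 0 → [6] (no swap needed)
Insert 18:
  append 18 at index 1 → [6, 18] (no swap needed)
Insert 4:
  append 4 at index 2 → [6, 18, 4]
  4 < parent 6 at index 0, swap → [4, 18, 6]
Insert 12:
  append 12 at index 3 → [4, 18, 6, 12]
  12 < parent 18 at index 1, swap → [4, 12, 6, 18]
Insert 21:
  append 21 at index 4 → [4, 12, 6, 18, 21] (no swap needed)
Insert 30:
  append 30 at index 5 → [4, 12, 6, 18, 21, 30] (no swap needed)
Insert 23:
  append 23 at index 6 → [4, 12, 6, 18, 21, 30, 23] (no swap needed)
Insert 24:
  append 24 at index 7 → [4, 12, 6, 18, 21, 30, 23, 24] (no swap needed)
Insert 26:
  append 26 at index 8 → [4, 12, 6, 18, 21, 30, 23, 24, 26] (no swap needed)
Insert 2:
  append 2 at index 9 → [4, 12, 6, 18, 21, 30, 23, 24, 26, 2]
  2 < parent 21 at index 4, swap → [4, 12, 6, 18, 2, 30, 23, 24, 26, 21]
  2 < parent 12 at index 1, swap → [4, 2, 6, 18, 12, 30, 23, 24, 26, 21]
  2 < parent 4 at index 0, swap → [2, 4, 6, 18, 12, 30, 23, 24, 26, 21]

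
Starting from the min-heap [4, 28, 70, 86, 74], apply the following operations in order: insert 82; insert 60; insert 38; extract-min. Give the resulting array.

[28, 38, 60, 86, 74, 82, 70]

insert 82:
  append 82 at index 5 → [4, 28, 70, 86, 74, 82] (no swap needed)
insert 60:
  append 60 at index 6 → [4, 28, 70, 86, 74, 82, 60]
  60 < parent 70 at index 2, swap → [4, 28, 60, 86, 74, 82, 70]
insert 38:
  append 38 at index 7 → [4, 28, 60, 86, 74, 82, 70, 38]
  38 < parent 86 at index 3, swap → [4, 28, 60, 38, 74, 82, 70, 86]
extract-min → returns 4:
  remove root 4; move last element 86 to root → [86, 28, 60, 38, 74, 82, 70]
  86 vs smaller child 28 at index 1, swap → [28, 86, 60, 38, 74, 82, 70]
  86 vs smaller child 38 at index 3, swap → [28, 38, 60, 86, 74, 82, 70]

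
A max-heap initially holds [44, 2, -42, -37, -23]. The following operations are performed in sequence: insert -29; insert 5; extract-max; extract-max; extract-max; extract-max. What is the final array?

[-29, -37, -42]

insert -29:
  append -29 at index 5 → [44, 2, -42, -37, -23, -29]
  -29 > parent -42 at index 2, swap → [44, 2, -29, -37, -23, -42]
insert 5:
  append 5 at index 6 → [44, 2, -29, -37, -23, -42, 5]
  5 > parent -29 at index 2, swap → [44, 2, 5, -37, -23, -42, -29]
extract-max → returns 44:
  remove root 44; move last element -29 to root → [-29, 2, 5, -37, -23, -42]
  -29 vs larger child 5 at index 2, swap → [5, 2, -29, -37, -23, -42]
extract-max → returns 5:
  remove root 5; move last element -42 to root → [-42, 2, -29, -37, -23]
  -42 vs larger child 2 at index 1, swap → [2, -42, -29, -37, -23]
  -42 vs larger child -23 at index 4, swap → [2, -23, -29, -37, -42]
extract-max → returns 2:
  remove root 2; move last element -42 to root → [-42, -23, -29, -37]
  -42 vs larger child -23 at index 1, swap → [-23, -42, -29, -37]
  -42 vs only child -37 at index 3, swap → [-23, -37, -29, -42]
extract-max → returns -23:
  remove root -23; move last element -42 to root → [-42, -37, -29]
  -42 vs larger child -29 at index 2, swap → [-29, -37, -42]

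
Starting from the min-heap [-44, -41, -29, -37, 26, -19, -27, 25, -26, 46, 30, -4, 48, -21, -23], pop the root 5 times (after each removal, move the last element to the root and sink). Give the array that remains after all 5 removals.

extract-min #1 returns -44:
  remove root -44; move last element -23 to root → [-23, -41, -29, -37, 26, -19, -27, 25, -26, 46, 30, -4, 48, -21]
  -23 vs smaller child -41 at index 1, swap → [-41, -23, -29, -37, 26, -19, -27, 25, -26, 46, 30, -4, 48, -21]
  -23 vs smaller child -37 at index 3, swap → [-41, -37, -29, -23, 26, -19, -27, 25, -26, 46, 30, -4, 48, -21]
  -23 vs smaller child -26 at index 8, swap → [-41, -37, -29, -26, 26, -19, -27, 25, -23, 46, 30, -4, 48, -21]
extract-min #2 returns -41:
  remove root -41; move last element -21 to root → [-21, -37, -29, -26, 26, -19, -27, 25, -23, 46, 30, -4, 48]
  -21 vs smaller child -37 at index 1, swap → [-37, -21, -29, -26, 26, -19, -27, 25, -23, 46, 30, -4, 48]
  -21 vs smaller child -26 at index 3, swap → [-37, -26, -29, -21, 26, -19, -27, 25, -23, 46, 30, -4, 48]
  -21 vs smaller child -23 at index 8, swap → [-37, -26, -29, -23, 26, -19, -27, 25, -21, 46, 30, -4, 48]
extract-min #3 returns -37:
  remove root -37; move last element 48 to root → [48, -26, -29, -23, 26, -19, -27, 25, -21, 46, 30, -4]
  48 vs smaller child -29 at index 2, swap → [-29, -26, 48, -23, 26, -19, -27, 25, -21, 46, 30, -4]
  48 vs smaller child -27 at index 6, swap → [-29, -26, -27, -23, 26, -19, 48, 25, -21, 46, 30, -4]
extract-min #4 returns -29:
  remove root -29; move last element -4 to root → [-4, -26, -27, -23, 26, -19, 48, 25, -21, 46, 30]
  -4 vs smaller child -27 at index 2, swap → [-27, -26, -4, -23, 26, -19, 48, 25, -21, 46, 30]
  -4 vs smaller child -19 at index 5, swap → [-27, -26, -19, -23, 26, -4, 48, 25, -21, 46, 30]
extract-min #5 returns -27:
  remove root -27; move last element 30 to root → [30, -26, -19, -23, 26, -4, 48, 25, -21, 46]
  30 vs smaller child -26 at index 1, swap → [-26, 30, -19, -23, 26, -4, 48, 25, -21, 46]
  30 vs smaller child -23 at index 3, swap → [-26, -23, -19, 30, 26, -4, 48, 25, -21, 46]
  30 vs smaller child -21 at index 8, swap → [-26, -23, -19, -21, 26, -4, 48, 25, 30, 46]

[-26, -23, -19, -21, 26, -4, 48, 25, 30, 46]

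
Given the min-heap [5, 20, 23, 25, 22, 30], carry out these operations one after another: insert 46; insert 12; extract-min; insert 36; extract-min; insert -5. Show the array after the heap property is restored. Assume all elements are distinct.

insert 46:
  append 46 at index 6 → [5, 20, 23, 25, 22, 30, 46] (no swap needed)
insert 12:
  append 12 at index 7 → [5, 20, 23, 25, 22, 30, 46, 12]
  12 < parent 25 at index 3, swap → [5, 20, 23, 12, 22, 30, 46, 25]
  12 < parent 20 at index 1, swap → [5, 12, 23, 20, 22, 30, 46, 25]
extract-min → returns 5:
  remove root 5; move last element 25 to root → [25, 12, 23, 20, 22, 30, 46]
  25 vs smaller child 12 at index 1, swap → [12, 25, 23, 20, 22, 30, 46]
  25 vs smaller child 20 at index 3, swap → [12, 20, 23, 25, 22, 30, 46]
insert 36:
  append 36 at index 7 → [12, 20, 23, 25, 22, 30, 46, 36] (no swap needed)
extract-min → returns 12:
  remove root 12; move last element 36 to root → [36, 20, 23, 25, 22, 30, 46]
  36 vs smaller child 20 at index 1, swap → [20, 36, 23, 25, 22, 30, 46]
  36 vs smaller child 22 at index 4, swap → [20, 22, 23, 25, 36, 30, 46]
insert -5:
  append -5 at index 7 → [20, 22, 23, 25, 36, 30, 46, -5]
  -5 < parent 25 at index 3, swap → [20, 22, 23, -5, 36, 30, 46, 25]
  -5 < parent 22 at index 1, swap → [20, -5, 23, 22, 36, 30, 46, 25]
  -5 < parent 20 at index 0, swap → [-5, 20, 23, 22, 36, 30, 46, 25]

[-5, 20, 23, 22, 36, 30, 46, 25]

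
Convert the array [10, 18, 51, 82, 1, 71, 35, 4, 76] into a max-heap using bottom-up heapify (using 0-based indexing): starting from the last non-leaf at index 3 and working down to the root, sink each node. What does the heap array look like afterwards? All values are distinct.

[82, 76, 71, 18, 1, 51, 35, 4, 10]

sift down from index 3: already satisfies heap property
sift down from index 2:
  51 vs larger child 71 at index 5, swap → [10, 18, 71, 82, 1, 51, 35, 4, 76]
sift down from index 1:
  18 vs larger child 82 at index 3, swap → [10, 82, 71, 18, 1, 51, 35, 4, 76]
  18 vs larger child 76 at index 8, swap → [10, 82, 71, 76, 1, 51, 35, 4, 18]
sift down from index 0:
  10 vs larger child 82 at index 1, swap → [82, 10, 71, 76, 1, 51, 35, 4, 18]
  10 vs larger child 76 at index 3, swap → [82, 76, 71, 10, 1, 51, 35, 4, 18]
  10 vs larger child 18 at index 8, swap → [82, 76, 71, 18, 1, 51, 35, 4, 10]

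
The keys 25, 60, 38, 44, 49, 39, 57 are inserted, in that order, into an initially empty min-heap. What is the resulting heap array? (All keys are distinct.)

[25, 44, 38, 60, 49, 39, 57]

Insert 25:
  append 25 at index 0 → [25] (no swap needed)
Insert 60:
  append 60 at index 1 → [25, 60] (no swap needed)
Insert 38:
  append 38 at index 2 → [25, 60, 38] (no swap needed)
Insert 44:
  append 44 at index 3 → [25, 60, 38, 44]
  44 < parent 60 at index 1, swap → [25, 44, 38, 60]
Insert 49:
  append 49 at index 4 → [25, 44, 38, 60, 49] (no swap needed)
Insert 39:
  append 39 at index 5 → [25, 44, 38, 60, 49, 39] (no swap needed)
Insert 57:
  append 57 at index 6 → [25, 44, 38, 60, 49, 39, 57] (no swap needed)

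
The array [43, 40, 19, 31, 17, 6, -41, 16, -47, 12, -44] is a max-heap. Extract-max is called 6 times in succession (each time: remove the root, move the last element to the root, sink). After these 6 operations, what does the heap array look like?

extract-max #1 returns 43:
  remove root 43; move last element -44 to root → [-44, 40, 19, 31, 17, 6, -41, 16, -47, 12]
  -44 vs larger child 40 at index 1, swap → [40, -44, 19, 31, 17, 6, -41, 16, -47, 12]
  -44 vs larger child 31 at index 3, swap → [40, 31, 19, -44, 17, 6, -41, 16, -47, 12]
  -44 vs larger child 16 at index 7, swap → [40, 31, 19, 16, 17, 6, -41, -44, -47, 12]
extract-max #2 returns 40:
  remove root 40; move last element 12 to root → [12, 31, 19, 16, 17, 6, -41, -44, -47]
  12 vs larger child 31 at index 1, swap → [31, 12, 19, 16, 17, 6, -41, -44, -47]
  12 vs larger child 17 at index 4, swap → [31, 17, 19, 16, 12, 6, -41, -44, -47]
extract-max #3 returns 31:
  remove root 31; move last element -47 to root → [-47, 17, 19, 16, 12, 6, -41, -44]
  -47 vs larger child 19 at index 2, swap → [19, 17, -47, 16, 12, 6, -41, -44]
  -47 vs larger child 6 at index 5, swap → [19, 17, 6, 16, 12, -47, -41, -44]
extract-max #4 returns 19:
  remove root 19; move last element -44 to root → [-44, 17, 6, 16, 12, -47, -41]
  -44 vs larger child 17 at index 1, swap → [17, -44, 6, 16, 12, -47, -41]
  -44 vs larger child 16 at index 3, swap → [17, 16, 6, -44, 12, -47, -41]
extract-max #5 returns 17:
  remove root 17; move last element -41 to root → [-41, 16, 6, -44, 12, -47]
  -41 vs larger child 16 at index 1, swap → [16, -41, 6, -44, 12, -47]
  -41 vs larger child 12 at index 4, swap → [16, 12, 6, -44, -41, -47]
extract-max #6 returns 16:
  remove root 16; move last element -47 to root → [-47, 12, 6, -44, -41]
  -47 vs larger child 12 at index 1, swap → [12, -47, 6, -44, -41]
  -47 vs larger child -41 at index 4, swap → [12, -41, 6, -44, -47]

[12, -41, 6, -44, -47]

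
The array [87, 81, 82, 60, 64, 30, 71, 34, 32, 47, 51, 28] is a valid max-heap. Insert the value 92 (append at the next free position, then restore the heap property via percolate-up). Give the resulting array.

append 92 at index 12 → [87, 81, 82, 60, 64, 30, 71, 34, 32, 47, 51, 28, 92]
92 > parent 30 at index 5, swap → [87, 81, 82, 60, 64, 92, 71, 34, 32, 47, 51, 28, 30]
92 > parent 82 at index 2, swap → [87, 81, 92, 60, 64, 82, 71, 34, 32, 47, 51, 28, 30]
92 > parent 87 at index 0, swap → [92, 81, 87, 60, 64, 82, 71, 34, 32, 47, 51, 28, 30]

[92, 81, 87, 60, 64, 82, 71, 34, 32, 47, 51, 28, 30]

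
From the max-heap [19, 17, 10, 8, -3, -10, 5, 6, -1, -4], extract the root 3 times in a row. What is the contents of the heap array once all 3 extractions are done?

extract-max #1 returns 19:
  remove root 19; move last element -4 to root → [-4, 17, 10, 8, -3, -10, 5, 6, -1]
  -4 vs larger child 17 at index 1, swap → [17, -4, 10, 8, -3, -10, 5, 6, -1]
  -4 vs larger child 8 at index 3, swap → [17, 8, 10, -4, -3, -10, 5, 6, -1]
  -4 vs larger child 6 at index 7, swap → [17, 8, 10, 6, -3, -10, 5, -4, -1]
extract-max #2 returns 17:
  remove root 17; move last element -1 to root → [-1, 8, 10, 6, -3, -10, 5, -4]
  -1 vs larger child 10 at index 2, swap → [10, 8, -1, 6, -3, -10, 5, -4]
  -1 vs larger child 5 at index 6, swap → [10, 8, 5, 6, -3, -10, -1, -4]
extract-max #3 returns 10:
  remove root 10; move last element -4 to root → [-4, 8, 5, 6, -3, -10, -1]
  -4 vs larger child 8 at index 1, swap → [8, -4, 5, 6, -3, -10, -1]
  -4 vs larger child 6 at index 3, swap → [8, 6, 5, -4, -3, -10, -1]

[8, 6, 5, -4, -3, -10, -1]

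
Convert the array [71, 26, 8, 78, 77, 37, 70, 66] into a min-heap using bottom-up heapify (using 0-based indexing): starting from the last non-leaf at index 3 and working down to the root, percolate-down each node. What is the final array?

sift down from index 3:
  78 vs only child 66 at index 7, swap → [71, 26, 8, 66, 77, 37, 70, 78]
sift down from index 2: already satisfies heap property
sift down from index 1: already satisfies heap property
sift down from index 0:
  71 vs smaller child 8 at index 2, swap → [8, 26, 71, 66, 77, 37, 70, 78]
  71 vs smaller child 37 at index 5, swap → [8, 26, 37, 66, 77, 71, 70, 78]

[8, 26, 37, 66, 77, 71, 70, 78]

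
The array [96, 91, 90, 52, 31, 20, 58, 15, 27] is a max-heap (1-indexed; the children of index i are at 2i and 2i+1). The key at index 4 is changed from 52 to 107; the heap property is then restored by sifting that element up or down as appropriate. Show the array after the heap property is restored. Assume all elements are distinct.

[107, 96, 90, 91, 31, 20, 58, 15, 27]

set index 4 from 52 to 107 → [96, 91, 90, 107, 31, 20, 58, 15, 27]
107 > parent 91 at index 2, swap → [96, 107, 90, 91, 31, 20, 58, 15, 27]
107 > parent 96 at index 1, swap → [107, 96, 90, 91, 31, 20, 58, 15, 27]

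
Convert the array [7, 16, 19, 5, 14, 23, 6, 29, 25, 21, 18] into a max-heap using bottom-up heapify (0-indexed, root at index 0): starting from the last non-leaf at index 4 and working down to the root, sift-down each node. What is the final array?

[29, 25, 23, 16, 21, 19, 6, 5, 7, 14, 18]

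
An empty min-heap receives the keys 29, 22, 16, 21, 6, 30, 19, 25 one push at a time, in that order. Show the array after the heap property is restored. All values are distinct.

Insert 29:
  append 29 at index 0 → [29] (no swap needed)
Insert 22:
  append 22 at index 1 → [29, 22]
  22 < parent 29 at index 0, swap → [22, 29]
Insert 16:
  append 16 at index 2 → [22, 29, 16]
  16 < parent 22 at index 0, swap → [16, 29, 22]
Insert 21:
  append 21 at index 3 → [16, 29, 22, 21]
  21 < parent 29 at index 1, swap → [16, 21, 22, 29]
Insert 6:
  append 6 at index 4 → [16, 21, 22, 29, 6]
  6 < parent 21 at index 1, swap → [16, 6, 22, 29, 21]
  6 < parent 16 at index 0, swap → [6, 16, 22, 29, 21]
Insert 30:
  append 30 at index 5 → [6, 16, 22, 29, 21, 30] (no swap needed)
Insert 19:
  append 19 at index 6 → [6, 16, 22, 29, 21, 30, 19]
  19 < parent 22 at index 2, swap → [6, 16, 19, 29, 21, 30, 22]
Insert 25:
  append 25 at index 7 → [6, 16, 19, 29, 21, 30, 22, 25]
  25 < parent 29 at index 3, swap → [6, 16, 19, 25, 21, 30, 22, 29]

[6, 16, 19, 25, 21, 30, 22, 29]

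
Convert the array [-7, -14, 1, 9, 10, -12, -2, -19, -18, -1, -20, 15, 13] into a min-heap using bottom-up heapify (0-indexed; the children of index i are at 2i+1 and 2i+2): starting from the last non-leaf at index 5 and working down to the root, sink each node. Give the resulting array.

sift down from index 5: already satisfies heap property
sift down from index 4:
  10 vs smaller child -20 at index 10, swap → [-7, -14, 1, 9, -20, -12, -2, -19, -18, -1, 10, 15, 13]
sift down from index 3:
  9 vs smaller child -19 at index 7, swap → [-7, -14, 1, -19, -20, -12, -2, 9, -18, -1, 10, 15, 13]
sift down from index 2:
  1 vs smaller child -12 at index 5, swap → [-7, -14, -12, -19, -20, 1, -2, 9, -18, -1, 10, 15, 13]
sift down from index 1:
  -14 vs smaller child -20 at index 4, swap → [-7, -20, -12, -19, -14, 1, -2, 9, -18, -1, 10, 15, 13]
sift down from index 0:
  -7 vs smaller child -20 at index 1, swap → [-20, -7, -12, -19, -14, 1, -2, 9, -18, -1, 10, 15, 13]
  -7 vs smaller child -19 at index 3, swap → [-20, -19, -12, -7, -14, 1, -2, 9, -18, -1, 10, 15, 13]
  -7 vs smaller child -18 at index 8, swap → [-20, -19, -12, -18, -14, 1, -2, 9, -7, -1, 10, 15, 13]

[-20, -19, -12, -18, -14, 1, -2, 9, -7, -1, 10, 15, 13]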